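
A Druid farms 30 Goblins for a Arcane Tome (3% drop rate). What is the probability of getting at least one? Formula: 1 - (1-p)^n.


P(at least one) = 1 - P(none) = 1 - (1-p)^n
p = 3/100 = 0.03
1 - p = 0.97
(1 - p)^30 = 0.97^30 = 0.401007
P(at least one) = 1 - 0.401007 = 0.5990

0.5990


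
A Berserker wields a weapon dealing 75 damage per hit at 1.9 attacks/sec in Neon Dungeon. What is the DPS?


DPS = damage * attack_speed
= 75 * 1.9
= 142.5

142.5 DPS


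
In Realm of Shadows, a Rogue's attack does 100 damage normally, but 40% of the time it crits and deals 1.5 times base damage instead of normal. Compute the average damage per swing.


E[dmg] = base * (1 + crit_chance * (crit_mult - 1))
cc as decimal = 40/100 = 0.4
cm - 1 = 1.5 - 1 = 0.5
Bonus factor = 0.4 * 0.5 = 0.2
Total multiplier = 1 + 0.2 = 1.2
Expected damage = 100 * 1.2 = 120.00

120.00 damage


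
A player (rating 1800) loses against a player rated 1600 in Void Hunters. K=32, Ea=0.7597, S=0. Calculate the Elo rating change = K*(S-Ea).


Elo update: delta = K * (S - Ea), where S = 0 (loses)
S - Ea = 0 - 0.7597 = -0.7597
Rating change = 32 * -0.7597
= -24.31

-24.31 rating points


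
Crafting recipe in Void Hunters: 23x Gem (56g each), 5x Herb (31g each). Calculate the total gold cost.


Cost breakdown:
  Gem: 23 * 56 = 1288
  Herb: 5 * 31 = 155
Total = 1288 + 155 = 1443

1443 gold


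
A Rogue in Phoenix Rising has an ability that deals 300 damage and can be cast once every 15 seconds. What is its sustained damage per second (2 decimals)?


DPS = damage / cooldown
= 300 / 15
= 20.00

20.00 DPS


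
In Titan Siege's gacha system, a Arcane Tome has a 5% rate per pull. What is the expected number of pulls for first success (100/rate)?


Expected pulls for a geometric distribution = 1/p = 100 / rate%
= 100 / 5
= 20.0

20.0 pulls


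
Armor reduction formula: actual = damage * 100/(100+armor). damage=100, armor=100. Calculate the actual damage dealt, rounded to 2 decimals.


actual = 100 * 100 / (100 + 100)
= 100 * 100 / 200
= 10000 / 200
= 50.00

50.00 damage


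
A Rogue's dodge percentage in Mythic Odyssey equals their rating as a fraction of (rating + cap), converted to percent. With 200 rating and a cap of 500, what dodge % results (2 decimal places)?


dodge% = 200 / (200 + 500) * 100
= 200 / 700 * 100
= 0.285714 * 100
= 28.57%

28.57%


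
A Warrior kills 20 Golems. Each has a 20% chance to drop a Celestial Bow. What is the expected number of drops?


Expected drops = kills * (drop_rate / 100)
= 20 * (20 / 100)
= 20 * 0.2
= 4.0

4.0 drops


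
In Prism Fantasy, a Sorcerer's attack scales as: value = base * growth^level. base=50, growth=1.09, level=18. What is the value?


value = base * growth^level
= 50 * 1.09^18
= 50 * 4.71712
= 235.86

235.86 attack


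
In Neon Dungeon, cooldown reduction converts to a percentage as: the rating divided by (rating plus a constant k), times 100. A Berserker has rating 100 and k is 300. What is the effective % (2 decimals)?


effective% = rating / (rating + k) * 100
= 100 / (100 + 300) * 100
= 100 / 400 * 100
= 0.25 * 100
= 25.00%

25.00%


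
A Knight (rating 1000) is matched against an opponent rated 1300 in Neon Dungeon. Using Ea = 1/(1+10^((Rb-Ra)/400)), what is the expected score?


Elo expected score: Ea = 1/(1 + 10^((Rb-Ra)/400))
Rb - Ra = 1300 - 1000 = 300
(Rb-Ra)/400 = 300/400 = 0.75
10^0.75 = 5.623413
Ea = 1/(1 + 5.623413) = 1/6.623413 = 0.1510

0.1510


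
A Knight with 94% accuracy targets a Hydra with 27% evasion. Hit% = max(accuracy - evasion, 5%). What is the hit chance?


accuracy - evasion = 94 - 27 = 67
Apply floor: max(67, 5) = 67
Hit chance = 67%

67%


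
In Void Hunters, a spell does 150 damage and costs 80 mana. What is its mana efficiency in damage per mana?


Efficiency = damage / mana
= 150 / 80
= 1.88

1.88 dmg/mana


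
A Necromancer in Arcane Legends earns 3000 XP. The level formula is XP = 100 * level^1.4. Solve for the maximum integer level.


XP = 100 * level^1.4, so level = (XP / 100)^(1/1.4)
= (3000 / 100)^(1/1.4)
= 30.0^0.7143
= 11.3524
Floor: level = 11

level 11


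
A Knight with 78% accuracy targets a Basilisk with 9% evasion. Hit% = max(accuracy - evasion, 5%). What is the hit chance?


accuracy - evasion = 78 - 9 = 69
Apply floor: max(69, 5) = 69
Hit chance = 69%

69%


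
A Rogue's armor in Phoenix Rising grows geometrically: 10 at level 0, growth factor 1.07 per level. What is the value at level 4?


value = base * growth^level
= 10 * 1.07^4
= 10 * 1.310796
= 13.11

13.11 armor


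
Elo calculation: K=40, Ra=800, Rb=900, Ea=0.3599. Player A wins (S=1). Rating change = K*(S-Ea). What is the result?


Elo update: delta = K * (S - Ea), where S = 1 (wins)
S - Ea = 1 - 0.3599 = 0.6401
Rating change = 40 * 0.6401
= 25.60

25.60 rating points


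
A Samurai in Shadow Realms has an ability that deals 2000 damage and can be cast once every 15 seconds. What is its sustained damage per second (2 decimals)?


DPS = damage / cooldown
= 2000 / 15
= 133.33

133.33 DPS


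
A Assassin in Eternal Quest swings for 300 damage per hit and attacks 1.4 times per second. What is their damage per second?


DPS = damage * attack_speed
= 300 * 1.4
= 420.0

420.0 DPS


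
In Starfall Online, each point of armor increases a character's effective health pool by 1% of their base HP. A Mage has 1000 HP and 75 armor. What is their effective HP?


EHP = 1000 * (1 + 75/100)
= 1000 * (1 + 0.75)
= 1000 * 1.75
= 1750.0

1750.0 EHP


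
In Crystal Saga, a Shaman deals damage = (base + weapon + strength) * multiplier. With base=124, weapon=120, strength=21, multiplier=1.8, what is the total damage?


Sum base + weapon + str = 124 + 120 + 21 = 265
Multiply by 1.8:
265 * 1.8 = 477.0

477.0 damage


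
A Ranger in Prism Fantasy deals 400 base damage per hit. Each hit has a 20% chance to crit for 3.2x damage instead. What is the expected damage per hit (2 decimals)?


E[dmg] = base * (1 + crit_chance * (crit_mult - 1))
cc as decimal = 20/100 = 0.2
cm - 1 = 3.2 - 1 = 2.2
Bonus factor = 0.2 * 2.2 = 0.44
Total multiplier = 1 + 0.44 = 1.44
Expected damage = 400 * 1.44 = 576.00

576.00 damage


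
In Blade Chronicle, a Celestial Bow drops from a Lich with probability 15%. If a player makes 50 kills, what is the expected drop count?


Expected drops = kills * (drop_rate / 100)
= 50 * (15 / 100)
= 50 * 0.15
= 7.5

7.5 drops


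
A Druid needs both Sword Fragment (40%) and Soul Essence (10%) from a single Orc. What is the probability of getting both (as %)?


For independent events, P(both) = P(A) * P(B)
= 40% * 10%
= 400 / 100 %
= 4.0%

4.0%


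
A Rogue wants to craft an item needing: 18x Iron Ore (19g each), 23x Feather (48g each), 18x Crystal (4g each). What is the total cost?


Cost breakdown:
  Iron Ore: 18 * 19 = 342
  Feather: 23 * 48 = 1104
  Crystal: 18 * 4 = 72
Total = 342 + 1104 + 72 = 1518

1518 gold


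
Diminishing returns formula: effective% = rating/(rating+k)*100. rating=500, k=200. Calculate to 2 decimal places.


effective% = rating / (rating + k) * 100
= 500 / (500 + 200) * 100
= 500 / 700 * 100
= 0.714286 * 100
= 71.43%

71.43%


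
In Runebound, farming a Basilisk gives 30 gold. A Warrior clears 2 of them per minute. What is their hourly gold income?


Gold per minute = 30 * 2 = 60
Gold per hour = 60 * 60 = 3600

3600 gold/hour


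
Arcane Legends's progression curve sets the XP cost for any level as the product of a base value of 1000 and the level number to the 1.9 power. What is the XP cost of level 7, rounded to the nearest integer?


XP = 1000 * level^1.9
Substitute level = 7:
XP = 1000 * 7^1.9
= 1000 * 40.3354
= 40335

40335 XP


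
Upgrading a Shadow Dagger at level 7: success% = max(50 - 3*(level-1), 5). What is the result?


raw_rate = 50 - 3 * (7 - 1)
= 50 - 3 * 6
= 50 - 18
= 32
Apply floor: max(32, 5) = 32%

32%


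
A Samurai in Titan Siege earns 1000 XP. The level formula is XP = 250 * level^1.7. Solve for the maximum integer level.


XP = 250 * level^1.7, so level = (XP / 250)^(1/1.7)
= (1000 / 250)^(1/1.7)
= 4.0^0.5882
= 2.2602
Floor: level = 2

level 2


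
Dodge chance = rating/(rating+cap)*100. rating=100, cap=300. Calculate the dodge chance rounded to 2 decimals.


dodge% = 100 / (100 + 300) * 100
= 100 / 400 * 100
= 0.25 * 100
= 25.00%

25.00%


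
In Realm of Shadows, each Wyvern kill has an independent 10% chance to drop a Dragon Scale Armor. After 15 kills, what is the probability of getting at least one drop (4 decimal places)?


P(at least one) = 1 - P(none) = 1 - (1-p)^n
p = 10/100 = 0.1
1 - p = 0.9
(1 - p)^15 = 0.9^15 = 0.205891
P(at least one) = 1 - 0.205891 = 0.7941

0.7941


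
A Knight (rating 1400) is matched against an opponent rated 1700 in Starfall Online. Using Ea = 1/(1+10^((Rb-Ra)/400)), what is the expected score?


Elo expected score: Ea = 1/(1 + 10^((Rb-Ra)/400))
Rb - Ra = 1700 - 1400 = 300
(Rb-Ra)/400 = 300/400 = 0.75
10^0.75 = 5.623413
Ea = 1/(1 + 5.623413) = 1/6.623413 = 0.1510

0.1510


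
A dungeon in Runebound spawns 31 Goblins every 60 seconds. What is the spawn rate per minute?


Spawns per minute = count * (60 / interval)
= 31 * (60 / 60)
= 31 * 1.0
= 31.0

31.0 per minute


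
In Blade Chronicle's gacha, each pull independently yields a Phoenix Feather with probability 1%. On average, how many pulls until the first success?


Expected pulls for a geometric distribution = 1/p = 100 / rate%
= 100 / 1
= 100.0

100.0 pulls


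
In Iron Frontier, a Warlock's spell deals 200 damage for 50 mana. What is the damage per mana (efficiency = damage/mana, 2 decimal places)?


Efficiency = damage / mana
= 200 / 50
= 4.00

4.00 dmg/mana


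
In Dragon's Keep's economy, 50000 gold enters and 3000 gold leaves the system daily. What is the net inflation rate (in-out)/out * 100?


Net gold = 50000 - 3000 = 47000
Inflation rate = net / sunk * 100 = 47000 / 3000 * 100
= 15.666667 * 100
= 1566.67%

1566.67%


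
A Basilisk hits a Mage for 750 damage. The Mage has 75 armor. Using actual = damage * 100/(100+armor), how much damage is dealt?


actual = 750 * 100 / (100 + 75)
= 750 * 100 / 175
= 75000 / 175
= 428.57

428.57 damage


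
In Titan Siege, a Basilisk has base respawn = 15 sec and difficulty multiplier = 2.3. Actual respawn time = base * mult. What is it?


Respawn time = base * multiplier
= 15 * 2.3
= 34.5 seconds

34.5 seconds


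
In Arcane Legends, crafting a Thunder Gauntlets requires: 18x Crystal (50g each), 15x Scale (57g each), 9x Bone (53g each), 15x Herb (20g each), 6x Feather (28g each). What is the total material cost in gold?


Cost breakdown:
  Crystal: 18 * 50 = 900
  Scale: 15 * 57 = 855
  Bone: 9 * 53 = 477
  Herb: 15 * 20 = 300
  Feather: 6 * 28 = 168
Total = 900 + 855 + 477 + 300 + 168 = 2700

2700 gold


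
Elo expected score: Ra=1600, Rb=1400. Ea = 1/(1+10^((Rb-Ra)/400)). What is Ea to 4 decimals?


Elo expected score: Ea = 1/(1 + 10^((Rb-Ra)/400))
Rb - Ra = 1400 - 1600 = -200
(Rb-Ra)/400 = -200/400 = -0.5
10^-0.5 = 0.316228
Ea = 1/(1 + 0.316228) = 1/1.316228 = 0.7597

0.7597


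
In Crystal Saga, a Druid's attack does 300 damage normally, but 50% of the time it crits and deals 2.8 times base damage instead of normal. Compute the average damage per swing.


E[dmg] = base * (1 + crit_chance * (crit_mult - 1))
cc as decimal = 50/100 = 0.5
cm - 1 = 2.8 - 1 = 1.8
Bonus factor = 0.5 * 1.8 = 0.9
Total multiplier = 1 + 0.9 = 1.9
Expected damage = 300 * 1.9 = 570.00

570.00 damage


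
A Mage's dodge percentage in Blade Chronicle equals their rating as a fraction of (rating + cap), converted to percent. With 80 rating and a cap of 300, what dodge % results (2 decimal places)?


dodge% = 80 / (80 + 300) * 100
= 80 / 380 * 100
= 0.210526 * 100
= 21.05%

21.05%


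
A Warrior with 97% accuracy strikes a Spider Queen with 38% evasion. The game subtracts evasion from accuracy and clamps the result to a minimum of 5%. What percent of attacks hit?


accuracy - evasion = 97 - 38 = 59
Apply floor: max(59, 5) = 59
Hit chance = 59%

59%


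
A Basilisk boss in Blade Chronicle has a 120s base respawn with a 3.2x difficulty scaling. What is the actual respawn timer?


Respawn time = base * multiplier
= 120 * 3.2
= 384.0 seconds

384.0 seconds


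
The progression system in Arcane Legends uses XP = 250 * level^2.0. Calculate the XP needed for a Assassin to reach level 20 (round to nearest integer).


XP = 250 * level^2.0
Substitute level = 20:
XP = 250 * 20^2.0
= 250 * 400.0
= 100000

100000 XP


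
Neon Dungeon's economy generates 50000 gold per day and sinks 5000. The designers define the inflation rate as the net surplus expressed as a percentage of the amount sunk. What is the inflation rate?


Net gold = 50000 - 5000 = 45000
Inflation rate = net / sunk * 100 = 45000 / 5000 * 100
= 9.0 * 100
= 900.00%

900.00%


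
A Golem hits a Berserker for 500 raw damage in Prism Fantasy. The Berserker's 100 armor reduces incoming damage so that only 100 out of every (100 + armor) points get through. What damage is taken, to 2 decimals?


actual = 500 * 100 / (100 + 100)
= 500 * 100 / 200
= 50000 / 200
= 250.00

250.00 damage


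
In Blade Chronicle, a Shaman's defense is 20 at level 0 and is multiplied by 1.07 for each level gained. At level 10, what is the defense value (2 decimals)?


value = base * growth^level
= 20 * 1.07^10
= 20 * 1.967151
= 39.34

39.34 defense


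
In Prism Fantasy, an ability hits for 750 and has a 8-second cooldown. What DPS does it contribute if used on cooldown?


DPS = damage / cooldown
= 750 / 8
= 93.75

93.75 DPS


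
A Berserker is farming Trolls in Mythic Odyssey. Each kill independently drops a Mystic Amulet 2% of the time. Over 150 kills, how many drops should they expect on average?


Expected drops = kills * (drop_rate / 100)
= 150 * (2 / 100)
= 150 * 0.02
= 3.0

3.0 drops


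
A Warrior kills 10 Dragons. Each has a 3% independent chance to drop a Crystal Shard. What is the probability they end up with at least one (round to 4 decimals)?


P(at least one) = 1 - P(none) = 1 - (1-p)^n
p = 3/100 = 0.03
1 - p = 0.97
(1 - p)^10 = 0.97^10 = 0.737424
P(at least one) = 1 - 0.737424 = 0.2626

0.2626


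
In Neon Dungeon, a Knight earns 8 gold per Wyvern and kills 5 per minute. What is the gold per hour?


Gold per minute = 8 * 5 = 40
Gold per hour = 40 * 60 = 2400

2400 gold/hour


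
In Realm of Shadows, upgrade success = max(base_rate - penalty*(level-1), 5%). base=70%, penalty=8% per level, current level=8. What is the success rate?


raw_rate = 70 - 8 * (8 - 1)
= 70 - 8 * 7
= 70 - 56
= 14
Apply floor: max(14, 5) = 14%

14%


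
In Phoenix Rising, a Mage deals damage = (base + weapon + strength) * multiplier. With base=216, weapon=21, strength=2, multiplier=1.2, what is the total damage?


Sum base + weapon + str = 216 + 21 + 2 = 239
Multiply by 1.2:
239 * 1.2 = 286.8

286.8 damage


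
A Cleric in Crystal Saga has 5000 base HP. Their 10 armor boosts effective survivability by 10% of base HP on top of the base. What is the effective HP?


EHP = 5000 * (1 + 10/100)
= 5000 * (1 + 0.1)
= 5000 * 1.1
= 5500.0

5500.0 EHP


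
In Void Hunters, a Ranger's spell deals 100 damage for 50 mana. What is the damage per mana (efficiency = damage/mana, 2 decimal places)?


Efficiency = damage / mana
= 100 / 50
= 2.00

2.00 dmg/mana


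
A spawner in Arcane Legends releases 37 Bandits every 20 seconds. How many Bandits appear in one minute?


Spawns per minute = count * (60 / interval)
= 37 * (60 / 20)
= 37 * 3.0
= 111.0

111.0 per minute


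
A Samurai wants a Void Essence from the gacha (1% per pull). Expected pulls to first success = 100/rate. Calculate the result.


Expected pulls for a geometric distribution = 1/p = 100 / rate%
= 100 / 1
= 100.0

100.0 pulls


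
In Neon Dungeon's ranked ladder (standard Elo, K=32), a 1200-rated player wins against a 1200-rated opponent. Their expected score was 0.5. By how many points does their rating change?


Elo update: delta = K * (S - Ea), where S = 1 (wins)
S - Ea = 1 - 0.5 = 0.5
Rating change = 32 * 0.5
= 16.00

16.00 rating points


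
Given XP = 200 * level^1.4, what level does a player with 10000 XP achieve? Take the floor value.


XP = 200 * level^1.4, so level = (XP / 200)^(1/1.4)
= (10000 / 200)^(1/1.4)
= 50.0^0.7143
= 16.3512
Floor: level = 16

level 16


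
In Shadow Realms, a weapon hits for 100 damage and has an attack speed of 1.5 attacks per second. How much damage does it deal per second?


DPS = damage * attack_speed
= 100 * 1.5
= 150.0

150.0 DPS


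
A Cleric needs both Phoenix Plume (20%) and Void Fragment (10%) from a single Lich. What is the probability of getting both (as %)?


For independent events, P(both) = P(A) * P(B)
= 20% * 10%
= 200 / 100 %
= 2.0%

2.0%


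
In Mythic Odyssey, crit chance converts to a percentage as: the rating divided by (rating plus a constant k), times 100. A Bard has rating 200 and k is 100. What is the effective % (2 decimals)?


effective% = rating / (rating + k) * 100
= 200 / (200 + 100) * 100
= 200 / 300 * 100
= 0.666667 * 100
= 66.67%

66.67%


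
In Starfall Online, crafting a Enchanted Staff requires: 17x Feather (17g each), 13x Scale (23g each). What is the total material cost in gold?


Cost breakdown:
  Feather: 17 * 17 = 289
  Scale: 13 * 23 = 299
Total = 289 + 299 = 588

588 gold


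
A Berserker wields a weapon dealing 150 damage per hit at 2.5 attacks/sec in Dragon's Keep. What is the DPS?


DPS = damage * attack_speed
= 150 * 2.5
= 375.0

375.0 DPS


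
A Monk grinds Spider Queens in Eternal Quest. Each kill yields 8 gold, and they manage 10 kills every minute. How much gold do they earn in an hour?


Gold per minute = 8 * 10 = 80
Gold per hour = 80 * 60 = 4800

4800 gold/hour


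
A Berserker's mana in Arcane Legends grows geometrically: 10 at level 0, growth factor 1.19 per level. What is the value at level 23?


value = base * growth^level
= 10 * 1.19^23
= 10 * 54.648735
= 546.49

546.49 mana


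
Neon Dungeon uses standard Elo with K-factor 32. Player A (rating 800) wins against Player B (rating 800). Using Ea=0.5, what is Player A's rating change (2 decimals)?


Elo update: delta = K * (S - Ea), where S = 1 (wins)
S - Ea = 1 - 0.5 = 0.5
Rating change = 32 * 0.5
= 16.00

16.00 rating points


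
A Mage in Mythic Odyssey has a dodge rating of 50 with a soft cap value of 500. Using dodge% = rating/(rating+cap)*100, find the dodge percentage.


dodge% = 50 / (50 + 500) * 100
= 50 / 550 * 100
= 0.090909 * 100
= 9.09%

9.09%


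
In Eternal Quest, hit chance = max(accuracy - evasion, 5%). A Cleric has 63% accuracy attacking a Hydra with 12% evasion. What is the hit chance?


accuracy - evasion = 63 - 12 = 51
Apply floor: max(51, 5) = 51
Hit chance = 51%

51%


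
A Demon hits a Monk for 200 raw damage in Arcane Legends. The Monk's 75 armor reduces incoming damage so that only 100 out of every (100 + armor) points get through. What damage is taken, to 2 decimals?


actual = 200 * 100 / (100 + 75)
= 200 * 100 / 175
= 20000 / 175
= 114.29

114.29 damage


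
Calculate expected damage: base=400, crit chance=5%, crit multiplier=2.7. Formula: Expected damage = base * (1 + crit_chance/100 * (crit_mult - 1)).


E[dmg] = base * (1 + crit_chance * (crit_mult - 1))
cc as decimal = 5/100 = 0.05
cm - 1 = 2.7 - 1 = 1.7
Bonus factor = 0.05 * 1.7 = 0.085
Total multiplier = 1 + 0.085 = 1.085
Expected damage = 400 * 1.085 = 434.00

434.00 damage


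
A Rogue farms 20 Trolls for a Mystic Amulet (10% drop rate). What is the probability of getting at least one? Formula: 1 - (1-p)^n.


P(at least one) = 1 - P(none) = 1 - (1-p)^n
p = 10/100 = 0.1
1 - p = 0.9
(1 - p)^20 = 0.9^20 = 0.121577
P(at least one) = 1 - 0.121577 = 0.8784

0.8784


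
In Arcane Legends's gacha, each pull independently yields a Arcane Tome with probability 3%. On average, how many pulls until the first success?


Expected pulls for a geometric distribution = 1/p = 100 / rate%
= 100 / 3
= 33.33

33.33 pulls


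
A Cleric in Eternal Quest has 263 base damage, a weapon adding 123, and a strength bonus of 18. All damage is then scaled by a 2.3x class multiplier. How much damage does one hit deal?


Sum base + weapon + str = 263 + 123 + 18 = 404
Multiply by 2.3:
404 * 2.3 = 929.2

929.2 damage


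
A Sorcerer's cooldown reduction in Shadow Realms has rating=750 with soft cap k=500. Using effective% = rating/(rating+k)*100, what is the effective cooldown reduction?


effective% = rating / (rating + k) * 100
= 750 / (750 + 500) * 100
= 750 / 1250 * 100
= 0.6 * 100
= 60.00%

60.00%


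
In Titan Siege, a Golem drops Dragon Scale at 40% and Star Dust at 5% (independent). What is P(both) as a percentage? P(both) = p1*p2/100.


For independent events, P(both) = P(A) * P(B)
= 40% * 5%
= 200 / 100 %
= 2.0%

2.0%


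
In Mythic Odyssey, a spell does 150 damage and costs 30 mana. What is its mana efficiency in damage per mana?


Efficiency = damage / mana
= 150 / 30
= 5.00

5.00 dmg/mana


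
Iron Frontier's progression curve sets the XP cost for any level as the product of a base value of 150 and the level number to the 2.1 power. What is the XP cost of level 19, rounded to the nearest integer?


XP = 150 * level^2.1
Substitute level = 19:
XP = 150 * 19^2.1
= 150 * 484.5991
= 72690

72690 XP


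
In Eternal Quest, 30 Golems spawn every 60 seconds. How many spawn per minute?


Spawns per minute = count * (60 / interval)
= 30 * (60 / 60)
= 30 * 1.0
= 30.0

30.0 per minute


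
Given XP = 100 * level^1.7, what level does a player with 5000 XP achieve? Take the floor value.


XP = 100 * level^1.7, so level = (XP / 100)^(1/1.7)
= (5000 / 100)^(1/1.7)
= 50.0^0.5882
= 9.9861
Floor: level = 9

level 9


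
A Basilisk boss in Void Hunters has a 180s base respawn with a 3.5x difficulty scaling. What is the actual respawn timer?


Respawn time = base * multiplier
= 180 * 3.5
= 630.0 seconds

630.0 seconds


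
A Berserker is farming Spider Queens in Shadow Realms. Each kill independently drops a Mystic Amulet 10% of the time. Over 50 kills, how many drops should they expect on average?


Expected drops = kills * (drop_rate / 100)
= 50 * (10 / 100)
= 50 * 0.1
= 5.0

5.0 drops


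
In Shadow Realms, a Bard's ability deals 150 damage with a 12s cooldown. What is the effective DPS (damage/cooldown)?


DPS = damage / cooldown
= 150 / 12
= 12.50

12.50 DPS


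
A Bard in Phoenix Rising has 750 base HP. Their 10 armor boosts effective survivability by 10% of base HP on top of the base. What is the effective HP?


EHP = 750 * (1 + 10/100)
= 750 * (1 + 0.1)
= 750 * 1.1
= 825.0

825.0 EHP


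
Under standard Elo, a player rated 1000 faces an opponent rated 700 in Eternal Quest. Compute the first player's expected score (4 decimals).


Elo expected score: Ea = 1/(1 + 10^((Rb-Ra)/400))
Rb - Ra = 700 - 1000 = -300
(Rb-Ra)/400 = -300/400 = -0.75
10^-0.75 = 0.177828
Ea = 1/(1 + 0.177828) = 1/1.177828 = 0.8490

0.8490


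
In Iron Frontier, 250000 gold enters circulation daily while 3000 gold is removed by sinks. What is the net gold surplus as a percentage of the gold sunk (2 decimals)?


Net gold = 250000 - 3000 = 247000
Inflation rate = net / sunk * 100 = 247000 / 3000 * 100
= 82.333333 * 100
= 8233.33%

8233.33%


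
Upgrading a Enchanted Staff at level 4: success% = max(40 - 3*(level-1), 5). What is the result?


raw_rate = 40 - 3 * (4 - 1)
= 40 - 3 * 3
= 40 - 9
= 31
Apply floor: max(31, 5) = 31%

31%


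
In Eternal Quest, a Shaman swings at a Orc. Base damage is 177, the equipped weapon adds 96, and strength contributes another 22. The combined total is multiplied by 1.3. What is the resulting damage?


Sum base + weapon + str = 177 + 96 + 22 = 295
Multiply by 1.3:
295 * 1.3 = 383.5

383.5 damage


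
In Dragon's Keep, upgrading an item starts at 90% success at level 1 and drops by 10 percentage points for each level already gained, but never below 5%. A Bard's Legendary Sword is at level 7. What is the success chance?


raw_rate = 90 - 10 * (7 - 1)
= 90 - 10 * 6
= 90 - 60
= 30
Apply floor: max(30, 5) = 30%

30%


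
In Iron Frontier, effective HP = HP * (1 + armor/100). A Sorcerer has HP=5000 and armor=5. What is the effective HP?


EHP = 5000 * (1 + 5/100)
= 5000 * (1 + 0.05)
= 5000 * 1.05
= 5250.0

5250.0 EHP


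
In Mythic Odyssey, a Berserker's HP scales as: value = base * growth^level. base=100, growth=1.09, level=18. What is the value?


value = base * growth^level
= 100 * 1.09^18
= 100 * 4.71712
= 471.71

471.71 HP


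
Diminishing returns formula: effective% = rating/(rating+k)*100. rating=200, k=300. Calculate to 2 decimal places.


effective% = rating / (rating + k) * 100
= 200 / (200 + 300) * 100
= 200 / 500 * 100
= 0.4 * 100
= 40.00%

40.00%


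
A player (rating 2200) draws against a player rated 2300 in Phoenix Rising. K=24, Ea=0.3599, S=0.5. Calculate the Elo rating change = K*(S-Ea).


Elo update: delta = K * (S - Ea), where S = 0.5 (draws)
S - Ea = 0.5 - 0.3599 = 0.1401
Rating change = 24 * 0.1401
= 3.36

3.36 rating points


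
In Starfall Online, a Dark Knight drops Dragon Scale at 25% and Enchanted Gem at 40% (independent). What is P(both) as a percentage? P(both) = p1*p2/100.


For independent events, P(both) = P(A) * P(B)
= 25% * 40%
= 1000 / 100 %
= 10.0%

10.0%


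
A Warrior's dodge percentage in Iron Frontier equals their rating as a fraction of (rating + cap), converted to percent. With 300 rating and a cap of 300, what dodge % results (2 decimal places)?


dodge% = 300 / (300 + 300) * 100
= 300 / 600 * 100
= 0.5 * 100
= 50.00%

50.00%


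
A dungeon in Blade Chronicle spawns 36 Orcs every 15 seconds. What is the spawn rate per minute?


Spawns per minute = count * (60 / interval)
= 36 * (60 / 15)
= 36 * 4.0
= 144.0

144.0 per minute


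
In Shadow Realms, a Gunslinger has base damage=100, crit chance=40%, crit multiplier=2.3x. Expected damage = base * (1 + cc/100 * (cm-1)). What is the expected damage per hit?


E[dmg] = base * (1 + crit_chance * (crit_mult - 1))
cc as decimal = 40/100 = 0.4
cm - 1 = 2.3 - 1 = 1.3
Bonus factor = 0.4 * 1.3 = 0.52
Total multiplier = 1 + 0.52 = 1.52
Expected damage = 100 * 1.52 = 152.00

152.00 damage


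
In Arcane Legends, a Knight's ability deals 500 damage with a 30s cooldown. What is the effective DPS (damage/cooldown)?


DPS = damage / cooldown
= 500 / 30
= 16.67

16.67 DPS


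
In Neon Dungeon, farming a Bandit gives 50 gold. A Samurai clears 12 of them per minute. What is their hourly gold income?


Gold per minute = 50 * 12 = 600
Gold per hour = 600 * 60 = 36000

36000 gold/hour


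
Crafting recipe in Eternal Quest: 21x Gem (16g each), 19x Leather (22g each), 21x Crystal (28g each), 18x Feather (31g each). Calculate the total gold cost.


Cost breakdown:
  Gem: 21 * 16 = 336
  Leather: 19 * 22 = 418
  Crystal: 21 * 28 = 588
  Feather: 18 * 31 = 558
Total = 336 + 418 + 588 + 558 = 1900

1900 gold


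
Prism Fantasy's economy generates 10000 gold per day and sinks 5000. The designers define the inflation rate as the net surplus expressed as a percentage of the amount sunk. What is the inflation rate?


Net gold = 10000 - 5000 = 5000
Inflation rate = net / sunk * 100 = 5000 / 5000 * 100
= 1.0 * 100
= 100.00%

100.00%


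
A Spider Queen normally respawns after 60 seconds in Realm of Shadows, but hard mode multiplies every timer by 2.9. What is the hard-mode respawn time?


Respawn time = base * multiplier
= 60 * 2.9
= 174.0 seconds

174.0 seconds


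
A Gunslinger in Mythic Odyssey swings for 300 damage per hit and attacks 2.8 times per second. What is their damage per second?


DPS = damage * attack_speed
= 300 * 2.8
= 840.0

840.0 DPS


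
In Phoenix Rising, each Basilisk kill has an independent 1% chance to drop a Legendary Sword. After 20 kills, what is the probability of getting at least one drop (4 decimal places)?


P(at least one) = 1 - P(none) = 1 - (1-p)^n
p = 1/100 = 0.01
1 - p = 0.99
(1 - p)^20 = 0.99^20 = 0.817907
P(at least one) = 1 - 0.817907 = 0.1821

0.1821


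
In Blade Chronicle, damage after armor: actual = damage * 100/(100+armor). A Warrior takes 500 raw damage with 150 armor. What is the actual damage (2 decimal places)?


actual = 500 * 100 / (100 + 150)
= 500 * 100 / 250
= 50000 / 250
= 200.00

200.00 damage


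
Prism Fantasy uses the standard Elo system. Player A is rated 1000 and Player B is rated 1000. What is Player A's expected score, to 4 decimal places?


Elo expected score: Ea = 1/(1 + 10^((Rb-Ra)/400))
Rb - Ra = 1000 - 1000 = 0
(Rb-Ra)/400 = 0/400 = 0.0
10^0.0 = 1.0
Ea = 1/(1 + 1.0) = 1/2.0 = 0.5000

0.5000


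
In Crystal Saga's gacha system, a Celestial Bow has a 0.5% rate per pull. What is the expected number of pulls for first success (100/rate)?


Expected pulls for a geometric distribution = 1/p = 100 / rate%
= 100 / 0.5
= 200.0

200.0 pulls


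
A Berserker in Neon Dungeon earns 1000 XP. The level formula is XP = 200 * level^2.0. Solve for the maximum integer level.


XP = 200 * level^2.0, so level = (XP / 200)^(1/2.0)
= (1000 / 200)^(1/2.0)
= 5.0^0.5
= 2.2361
Floor: level = 2

level 2


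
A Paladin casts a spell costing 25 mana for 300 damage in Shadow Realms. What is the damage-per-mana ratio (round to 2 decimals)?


Efficiency = damage / mana
= 300 / 25
= 12.00

12.00 dmg/mana


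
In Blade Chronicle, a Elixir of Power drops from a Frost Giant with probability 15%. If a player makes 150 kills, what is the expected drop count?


Expected drops = kills * (drop_rate / 100)
= 150 * (15 / 100)
= 150 * 0.15
= 22.5

22.5 drops


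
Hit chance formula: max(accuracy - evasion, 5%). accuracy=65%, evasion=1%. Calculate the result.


accuracy - evasion = 65 - 1 = 64
Apply floor: max(64, 5) = 64
Hit chance = 64%

64%


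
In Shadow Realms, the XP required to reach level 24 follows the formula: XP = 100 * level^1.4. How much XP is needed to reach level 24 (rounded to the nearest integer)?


XP = 100 * level^1.4
Substitute level = 24:
XP = 100 * 24^1.4
= 100 * 85.5649
= 8556

8556 XP


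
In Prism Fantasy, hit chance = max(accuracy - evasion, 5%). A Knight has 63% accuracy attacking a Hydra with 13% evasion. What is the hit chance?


accuracy - evasion = 63 - 13 = 50
Apply floor: max(50, 5) = 50
Hit chance = 50%

50%


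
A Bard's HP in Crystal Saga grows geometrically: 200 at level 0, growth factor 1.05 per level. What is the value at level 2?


value = base * growth^level
= 200 * 1.05^2
= 200 * 1.1025
= 220.50

220.50 HP


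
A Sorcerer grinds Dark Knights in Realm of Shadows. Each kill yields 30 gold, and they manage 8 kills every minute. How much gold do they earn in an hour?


Gold per minute = 30 * 8 = 240
Gold per hour = 240 * 60 = 14400

14400 gold/hour


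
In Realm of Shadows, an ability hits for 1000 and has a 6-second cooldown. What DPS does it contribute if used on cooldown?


DPS = damage / cooldown
= 1000 / 6
= 166.67

166.67 DPS


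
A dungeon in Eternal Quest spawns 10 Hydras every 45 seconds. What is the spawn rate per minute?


Spawns per minute = count * (60 / interval)
= 10 * (60 / 45)
= 10 * 1.3333
= 13.33

13.33 per minute


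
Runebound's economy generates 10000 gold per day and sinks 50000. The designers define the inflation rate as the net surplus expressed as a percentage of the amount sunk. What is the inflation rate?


Net gold = 10000 - 50000 = -40000
Inflation rate = net / sunk * 100 = -40000 / 50000 * 100
= -0.8 * 100
= -80.00%

-80.00%


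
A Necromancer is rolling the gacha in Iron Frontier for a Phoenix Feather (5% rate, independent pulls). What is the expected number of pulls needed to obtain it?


Expected pulls for a geometric distribution = 1/p = 100 / rate%
= 100 / 5
= 20.0

20.0 pulls


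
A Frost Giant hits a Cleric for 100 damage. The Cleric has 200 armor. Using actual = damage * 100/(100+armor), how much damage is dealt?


actual = 100 * 100 / (100 + 200)
= 100 * 100 / 300
= 10000 / 300
= 33.33

33.33 damage


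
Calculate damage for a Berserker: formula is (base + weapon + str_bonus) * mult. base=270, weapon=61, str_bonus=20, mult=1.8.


Sum base + weapon + str = 270 + 61 + 20 = 351
Multiply by 1.8:
351 * 1.8 = 631.8

631.8 damage


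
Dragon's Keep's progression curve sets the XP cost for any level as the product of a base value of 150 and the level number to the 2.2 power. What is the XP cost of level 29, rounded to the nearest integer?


XP = 150 * level^2.2
Substitute level = 29:
XP = 150 * 29^2.2
= 150 * 1649.2086
= 247381

247381 XP


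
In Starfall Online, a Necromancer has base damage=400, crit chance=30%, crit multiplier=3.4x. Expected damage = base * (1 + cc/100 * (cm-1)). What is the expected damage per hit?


E[dmg] = base * (1 + crit_chance * (crit_mult - 1))
cc as decimal = 30/100 = 0.3
cm - 1 = 3.4 - 1 = 2.4
Bonus factor = 0.3 * 2.4 = 0.72
Total multiplier = 1 + 0.72 = 1.72
Expected damage = 400 * 1.72 = 688.00

688.00 damage


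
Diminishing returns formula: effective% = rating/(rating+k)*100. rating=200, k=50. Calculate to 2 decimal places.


effective% = rating / (rating + k) * 100
= 200 / (200 + 50) * 100
= 200 / 250 * 100
= 0.8 * 100
= 80.00%

80.00%


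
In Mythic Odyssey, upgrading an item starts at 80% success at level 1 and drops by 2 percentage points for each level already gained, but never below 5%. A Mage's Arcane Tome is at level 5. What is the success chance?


raw_rate = 80 - 2 * (5 - 1)
= 80 - 2 * 4
= 80 - 8
= 72
Apply floor: max(72, 5) = 72%

72%


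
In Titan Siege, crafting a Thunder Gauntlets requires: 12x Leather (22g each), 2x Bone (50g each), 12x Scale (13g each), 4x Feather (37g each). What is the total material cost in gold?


Cost breakdown:
  Leather: 12 * 22 = 264
  Bone: 2 * 50 = 100
  Scale: 12 * 13 = 156
  Feather: 4 * 37 = 148
Total = 264 + 100 + 156 + 148 = 668

668 gold


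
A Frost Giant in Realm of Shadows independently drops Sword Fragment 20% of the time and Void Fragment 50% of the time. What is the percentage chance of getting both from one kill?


For independent events, P(both) = P(A) * P(B)
= 20% * 50%
= 1000 / 100 %
= 10.0%

10.0%


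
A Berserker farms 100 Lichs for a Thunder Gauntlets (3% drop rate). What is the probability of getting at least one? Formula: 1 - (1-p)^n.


P(at least one) = 1 - P(none) = 1 - (1-p)^n
p = 3/100 = 0.03
1 - p = 0.97
(1 - p)^100 = 0.97^100 = 0.047553
P(at least one) = 1 - 0.047553 = 0.9524

0.9524


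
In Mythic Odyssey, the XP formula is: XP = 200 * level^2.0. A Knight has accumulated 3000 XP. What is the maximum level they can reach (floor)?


XP = 200 * level^2.0, so level = (XP / 200)^(1/2.0)
= (3000 / 200)^(1/2.0)
= 15.0^0.5
= 3.873
Floor: level = 3

level 3


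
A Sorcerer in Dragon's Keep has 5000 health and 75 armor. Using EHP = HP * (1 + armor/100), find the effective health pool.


EHP = 5000 * (1 + 75/100)
= 5000 * (1 + 0.75)
= 5000 * 1.75
= 8750.0

8750.0 EHP


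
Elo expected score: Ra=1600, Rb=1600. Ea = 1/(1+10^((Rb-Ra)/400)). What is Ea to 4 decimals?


Elo expected score: Ea = 1/(1 + 10^((Rb-Ra)/400))
Rb - Ra = 1600 - 1600 = 0
(Rb-Ra)/400 = 0/400 = 0.0
10^0.0 = 1.0
Ea = 1/(1 + 1.0) = 1/2.0 = 0.5000

0.5000


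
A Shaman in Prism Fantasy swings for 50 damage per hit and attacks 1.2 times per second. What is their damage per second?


DPS = damage * attack_speed
= 50 * 1.2
= 60.0

60.0 DPS


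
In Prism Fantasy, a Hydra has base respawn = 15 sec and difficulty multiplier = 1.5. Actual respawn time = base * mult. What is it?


Respawn time = base * multiplier
= 15 * 1.5
= 22.5 seconds

22.5 seconds


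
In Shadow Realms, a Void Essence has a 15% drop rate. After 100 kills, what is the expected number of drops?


Expected drops = kills * (drop_rate / 100)
= 100 * (15 / 100)
= 100 * 0.15
= 15.0

15.0 drops


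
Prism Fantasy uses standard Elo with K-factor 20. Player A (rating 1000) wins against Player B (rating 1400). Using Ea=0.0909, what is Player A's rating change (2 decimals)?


Elo update: delta = K * (S - Ea), where S = 1 (wins)
S - Ea = 1 - 0.0909 = 0.9091
Rating change = 20 * 0.9091
= 18.18

18.18 rating points


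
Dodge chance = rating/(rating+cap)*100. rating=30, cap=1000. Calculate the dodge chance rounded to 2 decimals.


dodge% = 30 / (30 + 1000) * 100
= 30 / 1030 * 100
= 0.029126 * 100
= 2.91%

2.91%


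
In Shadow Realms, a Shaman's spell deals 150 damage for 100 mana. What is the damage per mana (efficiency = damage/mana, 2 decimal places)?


Efficiency = damage / mana
= 150 / 100
= 1.50

1.50 dmg/mana


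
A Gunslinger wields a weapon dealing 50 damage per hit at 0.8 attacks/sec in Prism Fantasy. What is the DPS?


DPS = damage * attack_speed
= 50 * 0.8
= 40.0

40.0 DPS


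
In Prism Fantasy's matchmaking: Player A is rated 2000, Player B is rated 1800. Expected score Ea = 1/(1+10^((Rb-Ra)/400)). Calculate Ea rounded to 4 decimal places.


Elo expected score: Ea = 1/(1 + 10^((Rb-Ra)/400))
Rb - Ra = 1800 - 2000 = -200
(Rb-Ra)/400 = -200/400 = -0.5
10^-0.5 = 0.316228
Ea = 1/(1 + 0.316228) = 1/1.316228 = 0.7597

0.7597


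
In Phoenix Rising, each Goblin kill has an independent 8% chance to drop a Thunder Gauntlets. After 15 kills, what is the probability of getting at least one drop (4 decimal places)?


P(at least one) = 1 - P(none) = 1 - (1-p)^n
p = 8/100 = 0.08
1 - p = 0.92
(1 - p)^15 = 0.92^15 = 0.286297
P(at least one) = 1 - 0.286297 = 0.7137

0.7137


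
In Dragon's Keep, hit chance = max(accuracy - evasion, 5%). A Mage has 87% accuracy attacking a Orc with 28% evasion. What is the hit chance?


accuracy - evasion = 87 - 28 = 59
Apply floor: max(59, 5) = 59
Hit chance = 59%

59%


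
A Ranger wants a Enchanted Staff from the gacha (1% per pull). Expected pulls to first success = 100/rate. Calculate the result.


Expected pulls for a geometric distribution = 1/p = 100 / rate%
= 100 / 1
= 100.0

100.0 pulls


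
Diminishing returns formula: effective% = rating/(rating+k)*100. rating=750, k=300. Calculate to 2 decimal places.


effective% = rating / (rating + k) * 100
= 750 / (750 + 300) * 100
= 750 / 1050 * 100
= 0.714286 * 100
= 71.43%

71.43%


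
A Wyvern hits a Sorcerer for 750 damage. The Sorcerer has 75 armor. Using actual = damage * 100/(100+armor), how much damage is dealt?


actual = 750 * 100 / (100 + 75)
= 750 * 100 / 175
= 75000 / 175
= 428.57

428.57 damage


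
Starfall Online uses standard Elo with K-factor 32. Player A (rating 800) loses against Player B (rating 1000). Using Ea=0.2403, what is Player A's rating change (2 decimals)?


Elo update: delta = K * (S - Ea), where S = 0 (loses)
S - Ea = 0 - 0.2403 = -0.2403
Rating change = 32 * -0.2403
= -7.69

-7.69 rating points


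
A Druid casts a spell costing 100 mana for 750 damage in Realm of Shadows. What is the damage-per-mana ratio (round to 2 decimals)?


Efficiency = damage / mana
= 750 / 100
= 7.50

7.50 dmg/mana


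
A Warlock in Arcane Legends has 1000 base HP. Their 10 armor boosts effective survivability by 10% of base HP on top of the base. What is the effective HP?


EHP = 1000 * (1 + 10/100)
= 1000 * (1 + 0.1)
= 1000 * 1.1
= 1100.0

1100.0 EHP


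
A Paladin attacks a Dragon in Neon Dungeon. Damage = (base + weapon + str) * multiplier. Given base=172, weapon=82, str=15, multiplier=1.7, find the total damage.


Sum base + weapon + str = 172 + 82 + 15 = 269
Multiply by 1.7:
269 * 1.7 = 457.3

457.3 damage
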